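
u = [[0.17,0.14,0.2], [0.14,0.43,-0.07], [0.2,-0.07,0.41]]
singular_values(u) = [0.52, 0.49, 0.0]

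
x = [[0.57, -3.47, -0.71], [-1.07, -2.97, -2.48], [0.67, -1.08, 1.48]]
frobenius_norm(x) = 5.73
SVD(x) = [[0.66, 0.47, 0.59], [0.75, -0.46, -0.47], [0.05, 0.75, -0.66]] @ diag([5.111000480027502, 2.5409426995705875, 0.4616105400200276]) @ [[-0.08, -0.89, -0.44], [0.50, -0.42, 0.76], [0.86, 0.16, -0.48]]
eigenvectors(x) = [[-0.49, 0.85, 0.61], [0.43, 0.1, 0.79], [-0.75, -0.51, 0.08]]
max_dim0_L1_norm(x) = 7.52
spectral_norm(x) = 5.11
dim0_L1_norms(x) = [2.31, 7.52, 4.67]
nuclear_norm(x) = 8.11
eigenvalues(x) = [2.54, 0.58, -4.05]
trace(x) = -0.92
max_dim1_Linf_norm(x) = 3.47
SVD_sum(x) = [[-0.26, -3.02, -1.49],  [-0.29, -3.43, -1.69],  [-0.02, -0.24, -0.12]] + [[0.59, -0.50, 0.91], [-0.59, 0.49, -0.90], [0.95, -0.8, 1.45]] + [[0.23, 0.04, -0.13], [-0.19, -0.04, 0.10], [-0.26, -0.05, 0.15]]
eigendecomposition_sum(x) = [[0.63, -0.58, 0.92], [-0.55, 0.51, -0.81], [0.96, -0.88, 1.41]] + [[0.38,-0.25,-0.39],[0.05,-0.03,-0.05],[-0.23,0.15,0.24]] + [[-0.43, -2.65, -1.24], [-0.56, -3.45, -1.62], [-0.06, -0.35, -0.17]]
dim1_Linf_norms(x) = [3.47, 2.97, 1.48]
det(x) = -5.99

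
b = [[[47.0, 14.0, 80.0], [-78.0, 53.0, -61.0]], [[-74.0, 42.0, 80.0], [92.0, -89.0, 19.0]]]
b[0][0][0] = 47.0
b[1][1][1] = -89.0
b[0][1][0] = -78.0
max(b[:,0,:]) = 80.0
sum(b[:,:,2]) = 118.0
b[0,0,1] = 14.0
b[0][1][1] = 53.0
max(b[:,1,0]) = 92.0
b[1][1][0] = 92.0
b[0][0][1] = 14.0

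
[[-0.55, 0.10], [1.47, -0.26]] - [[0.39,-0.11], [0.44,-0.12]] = [[-0.94, 0.21],  [1.03, -0.14]]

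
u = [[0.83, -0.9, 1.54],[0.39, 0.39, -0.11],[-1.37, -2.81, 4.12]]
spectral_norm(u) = 5.41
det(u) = 1.52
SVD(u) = [[0.29,0.92,-0.25],[-0.07,0.28,0.96],[0.95,-0.26,0.15]] @ diag([5.4095590467720145, 1.2735861403155968, 0.22101869306255978]) @ [[-0.2, -0.55, 0.81], [0.97, 0.01, 0.25], [-0.14, 0.84, 0.53]]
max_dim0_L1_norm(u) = 5.77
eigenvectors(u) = [[-0.56, 0.74, -0.16], [-0.05, 0.13, 0.83], [-0.83, 0.67, 0.54]]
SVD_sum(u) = [[-0.32,-0.87,1.28],[0.08,0.21,-0.31],[-1.04,-2.83,4.19]] + [[1.14, 0.01, 0.29], [0.34, 0.00, 0.09], [-0.32, -0.00, -0.08]] + [[0.01,-0.05,-0.03], [-0.03,0.18,0.11], [-0.0,0.03,0.02]]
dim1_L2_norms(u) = [1.97, 0.56, 5.17]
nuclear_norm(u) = 6.90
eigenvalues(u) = [3.03, 2.07, 0.24]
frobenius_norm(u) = 5.56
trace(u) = 5.34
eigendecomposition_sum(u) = [[-3.60, -3.78, 4.70], [-0.31, -0.33, 0.40], [-5.32, -5.59, 6.95]] + [[4.41, 2.92, -3.15], [0.76, 0.51, -0.55], [3.99, 2.64, -2.85]] + [[0.01, -0.04, -0.01], [-0.07, 0.21, 0.03], [-0.04, 0.14, 0.02]]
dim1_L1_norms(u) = [3.27, 0.89, 8.3]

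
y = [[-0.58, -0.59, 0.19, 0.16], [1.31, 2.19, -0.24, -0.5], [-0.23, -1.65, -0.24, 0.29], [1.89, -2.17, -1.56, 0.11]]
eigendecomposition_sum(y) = [[-0.21, -0.66, -0.03, 0.13],[0.73, 2.31, 0.11, -0.45],[-0.51, -1.6, -0.08, 0.31],[-0.53, -1.68, -0.08, 0.33]] + [[-0.37, 0.07, 0.22, 0.03], [0.59, -0.11, -0.35, -0.05], [0.27, -0.05, -0.16, -0.02], [2.48, -0.48, -1.49, -0.21]] + [[-0.0, -0.0, 0.0, -0.00], [-0.01, -0.00, 0.00, -0.0], [0.01, 0.00, -0.0, 0.00], [-0.06, -0.01, 0.01, -0.01]] + [[0.00, 0.0, 0.00, -0.0], [-0.00, -0.0, -0.00, 0.0], [0.00, 0.00, 0.0, -0.00], [-0.0, -0.00, -0.0, 0.0]]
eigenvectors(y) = [[-0.2, -0.14, 0.01, -0.24], [0.69, 0.23, 0.19, 0.25], [-0.48, 0.10, -0.19, -0.58], [-0.5, 0.96, 0.96, 0.73]]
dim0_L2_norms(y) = [2.38, 3.55, 1.61, 0.61]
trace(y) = 1.48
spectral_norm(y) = 3.74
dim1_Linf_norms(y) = [0.59, 2.19, 1.65, 2.17]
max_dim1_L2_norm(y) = 3.28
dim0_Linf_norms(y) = [1.89, 2.19, 1.56, 0.5]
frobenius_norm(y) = 4.61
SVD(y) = [[0.11,0.28,0.50,0.81], [-0.48,-0.7,-0.24,0.46], [0.43,0.22,-0.8,0.36], [0.76,-0.61,0.22,-0.03]] @ diag([3.737127763773317, 2.691398527416511, 0.007074167336923993, 3.373028082142238e-06]) @ [[0.17, -0.93, -0.31, 0.12], [-0.85, -0.28, 0.42, 0.15], [-0.43, 0.04, -0.62, -0.65], [0.24, -0.25, 0.58, -0.74]]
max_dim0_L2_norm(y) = 3.55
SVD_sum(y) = [[0.07, -0.38, -0.13, 0.05], [-0.31, 1.67, 0.55, -0.22], [0.27, -1.49, -0.49, 0.20], [0.48, -2.63, -0.87, 0.35]] + [[-0.65,-0.21,0.32,0.11], [1.62,0.52,-0.79,-0.28], [-0.51,-0.16,0.25,0.09], [1.41,0.46,-0.69,-0.24]] + [[-0.0, 0.00, -0.0, -0.00], [0.0, -0.00, 0.0, 0.00], [0.00, -0.00, 0.00, 0.00], [-0.0, 0.0, -0.00, -0.00]] + [[0.0, -0.00, 0.00, -0.0], [0.0, -0.0, 0.00, -0.00], [0.0, -0.00, 0.0, -0.0], [-0.00, 0.0, -0.00, 0.0]]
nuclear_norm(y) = 6.44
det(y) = 0.00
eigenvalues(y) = [2.35, -0.85, -0.01, 0.0]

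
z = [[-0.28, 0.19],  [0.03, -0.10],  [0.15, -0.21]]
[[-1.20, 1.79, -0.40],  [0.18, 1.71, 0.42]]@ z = [[0.33, -0.32],[0.06, -0.22]]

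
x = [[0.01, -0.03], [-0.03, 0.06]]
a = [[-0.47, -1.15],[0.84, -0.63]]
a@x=[[0.03, -0.05], [0.03, -0.06]]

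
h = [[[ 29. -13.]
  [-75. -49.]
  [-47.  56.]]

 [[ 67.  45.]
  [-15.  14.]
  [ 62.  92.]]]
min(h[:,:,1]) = -49.0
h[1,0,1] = 45.0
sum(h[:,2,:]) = 163.0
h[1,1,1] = 14.0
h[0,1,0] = -75.0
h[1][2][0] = 62.0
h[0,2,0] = -47.0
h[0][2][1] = 56.0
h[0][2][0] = -47.0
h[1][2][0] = 62.0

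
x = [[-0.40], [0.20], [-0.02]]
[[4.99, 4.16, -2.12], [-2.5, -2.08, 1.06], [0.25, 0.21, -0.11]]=x @[[-12.48,-10.39,5.31]]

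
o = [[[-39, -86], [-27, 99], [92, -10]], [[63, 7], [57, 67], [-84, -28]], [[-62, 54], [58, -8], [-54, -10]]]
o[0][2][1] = -10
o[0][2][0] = 92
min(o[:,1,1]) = -8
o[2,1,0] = 58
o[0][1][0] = -27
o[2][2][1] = -10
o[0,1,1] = 99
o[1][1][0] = 57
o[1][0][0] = 63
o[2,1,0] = 58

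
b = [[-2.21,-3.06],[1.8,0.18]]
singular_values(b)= [3.98, 1.28]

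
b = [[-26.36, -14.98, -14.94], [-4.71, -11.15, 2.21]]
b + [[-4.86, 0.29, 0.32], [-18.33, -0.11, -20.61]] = [[-31.22,-14.69,-14.62], [-23.04,-11.26,-18.40]]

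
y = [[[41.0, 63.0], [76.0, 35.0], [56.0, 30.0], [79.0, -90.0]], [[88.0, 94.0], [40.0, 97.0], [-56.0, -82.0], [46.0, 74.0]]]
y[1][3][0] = 46.0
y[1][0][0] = 88.0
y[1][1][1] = 97.0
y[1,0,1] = 94.0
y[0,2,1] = 30.0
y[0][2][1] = 30.0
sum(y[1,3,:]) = 120.0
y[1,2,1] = -82.0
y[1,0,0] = 88.0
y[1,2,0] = -56.0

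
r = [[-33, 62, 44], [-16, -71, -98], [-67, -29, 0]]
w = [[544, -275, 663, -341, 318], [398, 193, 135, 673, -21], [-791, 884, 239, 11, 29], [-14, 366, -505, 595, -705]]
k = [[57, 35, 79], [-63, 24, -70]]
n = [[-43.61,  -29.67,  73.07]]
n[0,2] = 73.07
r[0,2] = 44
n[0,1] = -29.67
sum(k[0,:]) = 171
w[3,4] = -705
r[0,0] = -33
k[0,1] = 35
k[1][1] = 24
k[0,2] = 79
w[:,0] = [544, 398, -791, -14]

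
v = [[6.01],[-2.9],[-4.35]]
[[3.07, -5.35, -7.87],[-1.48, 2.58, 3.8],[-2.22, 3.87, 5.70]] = v @[[0.51,-0.89,-1.31]]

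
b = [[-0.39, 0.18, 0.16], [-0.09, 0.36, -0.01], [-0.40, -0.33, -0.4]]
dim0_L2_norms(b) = [0.57, 0.52, 0.43]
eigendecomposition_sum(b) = [[-0.19+0.14j, (0.07+0.04j), (0.08+0.12j)], [-0.03+0.00j, 0.00+0.01j, 0.00+0.02j], [(-0.21-0.33j), -0.08+0.10j, -0.20+0.12j]] + [[-0.19-0.14j, 0.07-0.04j, (0.08-0.12j)], [-0.03-0.00j, 0.00-0.01j, -0.02j], [-0.21+0.33j, (-0.08-0.1j), -0.20-0.12j]] + [[(-0-0j), (0.05+0j), -0.00+0.00j],[(-0.04-0j), (0.35+0j), (-0.01+0j)],[0.02+0.00j, (-0.18-0j), 0.01-0.00j]]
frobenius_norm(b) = 0.88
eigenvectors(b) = [[0.04+0.52j, 0.04-0.52j, -0.12+0.00j], [(-0.03+0.05j), (-0.03-0.05j), (-0.89+0j)], [(-0.85+0j), -0.85-0.00j, 0.45+0.00j]]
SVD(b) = [[-0.04, -0.84, -0.54], [0.23, -0.54, 0.81], [-0.97, -0.10, 0.22]] @ diag([0.6701725963738479, 0.5261839652001511, 0.225386614145076]) @ [[0.57, 0.59, 0.57], [0.79, -0.59, -0.17], [0.24, 0.54, -0.81]]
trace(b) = -0.43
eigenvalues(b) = [(-0.39+0.27j), (-0.39-0.27j), (0.35+0j)]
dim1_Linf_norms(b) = [0.39, 0.36, 0.4]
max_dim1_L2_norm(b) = 0.65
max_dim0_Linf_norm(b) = 0.4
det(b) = 0.08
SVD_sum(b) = [[-0.01,-0.01,-0.01], [0.09,0.09,0.09], [-0.37,-0.39,-0.37]] + [[-0.35, 0.26, 0.07],[-0.22, 0.17, 0.05],[-0.04, 0.03, 0.01]] + [[-0.03,-0.07,0.1], [0.04,0.10,-0.15], [0.01,0.03,-0.04]]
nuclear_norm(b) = 1.42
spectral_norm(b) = 0.67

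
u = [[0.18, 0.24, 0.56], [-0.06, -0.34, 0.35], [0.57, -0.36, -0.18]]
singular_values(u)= [0.74, 0.64, 0.42]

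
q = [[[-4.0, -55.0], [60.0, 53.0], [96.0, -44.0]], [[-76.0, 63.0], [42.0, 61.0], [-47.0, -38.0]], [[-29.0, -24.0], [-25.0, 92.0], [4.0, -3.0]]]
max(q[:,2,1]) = -3.0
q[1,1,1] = 61.0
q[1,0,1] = 63.0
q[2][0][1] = -24.0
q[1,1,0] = 42.0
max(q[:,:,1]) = 92.0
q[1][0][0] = -76.0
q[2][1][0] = -25.0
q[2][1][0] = -25.0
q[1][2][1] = -38.0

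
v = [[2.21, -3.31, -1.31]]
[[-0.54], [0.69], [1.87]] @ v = [[-1.19, 1.79, 0.71], [1.52, -2.28, -0.90], [4.13, -6.19, -2.45]]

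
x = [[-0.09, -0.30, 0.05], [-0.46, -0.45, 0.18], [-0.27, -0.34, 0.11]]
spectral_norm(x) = 0.85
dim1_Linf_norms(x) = [0.3, 0.46, 0.34]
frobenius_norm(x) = 0.86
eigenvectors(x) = [[0.41, 0.78, 0.31], [0.74, -0.62, 0.07], [0.53, -0.04, 0.95]]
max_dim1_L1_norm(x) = 1.09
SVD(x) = [[-0.34, 0.89, -0.3],[-0.78, -0.45, -0.44],[-0.52, 0.09, 0.85]] @ diag([0.8529218094003075, 0.1422104488057547, 0.0007584851821145902]) @ [[0.62,0.74,-0.25], [0.72,-0.67,-0.19], [-0.31,-0.07,-0.95]]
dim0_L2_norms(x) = [0.54, 0.64, 0.22]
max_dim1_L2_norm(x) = 0.67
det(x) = 0.00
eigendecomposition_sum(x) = [[-0.2, -0.26, 0.08], [-0.37, -0.48, 0.15], [-0.26, -0.34, 0.11]] + [[0.11, -0.04, -0.03], [-0.09, 0.03, 0.03], [-0.01, 0.0, 0.0]] + [[0.00, 0.0, -0.00], [0.00, 0.0, -0.00], [0.00, 0.00, -0.00]]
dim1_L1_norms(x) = [0.44, 1.09, 0.72]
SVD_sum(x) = [[-0.18, -0.22, 0.07], [-0.41, -0.49, 0.17], [-0.28, -0.33, 0.11]] + [[0.09, -0.08, -0.02], [-0.05, 0.04, 0.01], [0.01, -0.01, -0.0]] + [[0.0, 0.00, 0.00],  [0.00, 0.00, 0.0],  [-0.0, -0.00, -0.0]]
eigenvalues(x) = [-0.57, 0.14, -0.0]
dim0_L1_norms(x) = [0.82, 1.09, 0.34]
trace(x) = -0.43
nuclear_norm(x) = 1.00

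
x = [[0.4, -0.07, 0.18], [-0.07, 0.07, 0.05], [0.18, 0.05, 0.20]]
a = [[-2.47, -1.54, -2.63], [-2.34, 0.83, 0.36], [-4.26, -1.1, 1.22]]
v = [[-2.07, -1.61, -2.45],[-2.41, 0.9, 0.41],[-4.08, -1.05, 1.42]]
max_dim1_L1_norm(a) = 6.64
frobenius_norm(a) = 6.52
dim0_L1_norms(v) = [8.56, 3.56, 4.28]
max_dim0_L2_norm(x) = 0.44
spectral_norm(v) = 5.30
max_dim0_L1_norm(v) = 8.56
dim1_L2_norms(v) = [3.59, 2.61, 4.45]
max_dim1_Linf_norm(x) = 0.4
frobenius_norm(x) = 0.53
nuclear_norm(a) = 9.94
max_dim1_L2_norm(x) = 0.44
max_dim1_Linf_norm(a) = 4.26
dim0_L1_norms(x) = [0.65, 0.19, 0.43]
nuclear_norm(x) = 0.67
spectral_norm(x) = 0.51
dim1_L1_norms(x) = [0.65, 0.19, 0.43]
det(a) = -21.58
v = x + a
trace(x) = 0.67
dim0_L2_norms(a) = [5.45, 2.07, 2.92]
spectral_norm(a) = 5.60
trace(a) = -0.42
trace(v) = 0.25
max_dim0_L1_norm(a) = 9.07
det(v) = -21.55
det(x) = 0.00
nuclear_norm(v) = 9.71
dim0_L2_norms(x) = [0.44, 0.11, 0.27]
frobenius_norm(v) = 6.28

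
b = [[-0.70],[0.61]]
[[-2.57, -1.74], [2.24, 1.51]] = b @ [[3.67,  2.48]]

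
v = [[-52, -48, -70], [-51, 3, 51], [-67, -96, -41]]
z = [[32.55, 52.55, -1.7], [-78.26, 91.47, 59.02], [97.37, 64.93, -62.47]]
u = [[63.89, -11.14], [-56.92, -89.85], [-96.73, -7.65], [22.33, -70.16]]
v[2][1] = -96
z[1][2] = 59.02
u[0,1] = -11.14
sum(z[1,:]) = 72.22999999999999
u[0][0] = 63.89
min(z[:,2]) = -62.47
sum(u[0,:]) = 52.75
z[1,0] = -78.26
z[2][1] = 64.93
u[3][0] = 22.33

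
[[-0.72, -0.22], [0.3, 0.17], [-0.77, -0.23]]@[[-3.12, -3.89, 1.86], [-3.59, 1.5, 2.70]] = [[3.04,2.47,-1.93],[-1.55,-0.91,1.02],[3.23,2.65,-2.05]]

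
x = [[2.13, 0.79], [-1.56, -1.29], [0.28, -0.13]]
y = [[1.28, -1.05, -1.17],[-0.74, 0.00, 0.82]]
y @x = [[4.04, 2.52], [-1.35, -0.69]]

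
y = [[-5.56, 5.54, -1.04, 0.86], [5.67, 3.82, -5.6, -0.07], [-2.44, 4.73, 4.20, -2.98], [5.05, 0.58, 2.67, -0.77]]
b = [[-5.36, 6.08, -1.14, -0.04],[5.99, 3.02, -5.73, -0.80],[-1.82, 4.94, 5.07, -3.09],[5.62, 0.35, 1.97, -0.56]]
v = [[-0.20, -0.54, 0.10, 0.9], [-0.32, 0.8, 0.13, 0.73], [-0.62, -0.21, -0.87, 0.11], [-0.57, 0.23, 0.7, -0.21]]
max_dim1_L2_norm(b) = 8.86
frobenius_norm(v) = 2.13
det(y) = -906.96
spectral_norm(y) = 10.51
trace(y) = 1.69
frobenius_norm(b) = 15.63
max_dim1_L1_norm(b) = 15.54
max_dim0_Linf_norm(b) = 6.08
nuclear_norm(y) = 27.25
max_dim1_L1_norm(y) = 15.16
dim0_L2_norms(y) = [9.72, 8.25, 7.56, 3.2]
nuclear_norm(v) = 4.18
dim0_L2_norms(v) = [0.92, 1.01, 1.13, 1.18]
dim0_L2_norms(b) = [9.98, 8.4, 7.98, 3.24]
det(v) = -1.08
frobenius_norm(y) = 15.16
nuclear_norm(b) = 27.79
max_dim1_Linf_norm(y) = 5.67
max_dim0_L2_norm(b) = 9.98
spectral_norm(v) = 1.27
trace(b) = 2.17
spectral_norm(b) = 11.05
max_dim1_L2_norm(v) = 1.14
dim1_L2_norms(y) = [7.96, 8.84, 7.41, 5.79]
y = v + b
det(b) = -820.35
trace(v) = -0.48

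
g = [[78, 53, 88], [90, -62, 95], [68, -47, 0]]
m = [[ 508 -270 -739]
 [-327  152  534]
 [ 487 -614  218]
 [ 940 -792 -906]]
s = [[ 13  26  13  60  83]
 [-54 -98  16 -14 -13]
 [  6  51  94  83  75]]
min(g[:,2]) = 0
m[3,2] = -906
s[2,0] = 6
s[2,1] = 51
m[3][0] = 940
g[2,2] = 0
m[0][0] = 508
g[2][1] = -47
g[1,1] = -62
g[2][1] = -47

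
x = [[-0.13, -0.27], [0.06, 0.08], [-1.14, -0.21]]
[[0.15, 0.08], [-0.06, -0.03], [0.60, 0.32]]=x @ [[-0.46, -0.25], [-0.35, -0.19]]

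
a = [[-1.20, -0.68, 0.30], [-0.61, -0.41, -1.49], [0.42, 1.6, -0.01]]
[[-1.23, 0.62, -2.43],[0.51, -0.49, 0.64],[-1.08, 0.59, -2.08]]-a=[[-0.03,1.30,-2.73], [1.12,-0.08,2.13], [-1.50,-1.01,-2.07]]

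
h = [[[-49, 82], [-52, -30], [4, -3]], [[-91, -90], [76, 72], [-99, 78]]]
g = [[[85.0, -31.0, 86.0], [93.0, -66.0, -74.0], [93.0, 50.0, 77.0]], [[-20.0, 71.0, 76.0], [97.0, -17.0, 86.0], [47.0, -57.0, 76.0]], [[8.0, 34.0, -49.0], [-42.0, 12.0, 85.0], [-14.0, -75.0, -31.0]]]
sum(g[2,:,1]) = -29.0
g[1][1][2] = 86.0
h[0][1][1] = -30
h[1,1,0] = 76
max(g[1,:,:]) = 97.0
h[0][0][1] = 82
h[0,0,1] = 82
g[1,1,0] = 97.0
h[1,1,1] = 72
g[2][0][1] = 34.0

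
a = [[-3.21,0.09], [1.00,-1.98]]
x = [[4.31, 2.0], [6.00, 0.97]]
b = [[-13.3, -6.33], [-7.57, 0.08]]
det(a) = 6.27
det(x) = -7.82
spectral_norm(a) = 3.46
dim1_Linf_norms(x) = [4.31, 6.0]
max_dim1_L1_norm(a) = 3.3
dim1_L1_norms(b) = [19.63, 7.65]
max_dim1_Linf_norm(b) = 13.3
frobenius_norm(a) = 3.90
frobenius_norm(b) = 16.56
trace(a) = -5.19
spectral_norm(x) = 7.65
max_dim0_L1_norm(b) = 20.87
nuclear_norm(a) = 5.27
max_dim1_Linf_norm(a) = 3.21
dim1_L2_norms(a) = [3.21, 2.22]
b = a @ x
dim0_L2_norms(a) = [3.36, 1.98]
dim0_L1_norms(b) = [20.87, 6.41]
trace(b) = -13.22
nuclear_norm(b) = 19.29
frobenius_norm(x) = 7.71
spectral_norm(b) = 16.29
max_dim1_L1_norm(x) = 6.97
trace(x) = 5.28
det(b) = -48.98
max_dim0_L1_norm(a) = 4.21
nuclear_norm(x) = 8.67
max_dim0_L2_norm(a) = 3.36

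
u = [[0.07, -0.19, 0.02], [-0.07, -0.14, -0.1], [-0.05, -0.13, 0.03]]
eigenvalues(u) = [(-0.24+0j), (0.1+0.02j), (0.1-0.02j)]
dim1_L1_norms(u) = [0.28, 0.31, 0.21]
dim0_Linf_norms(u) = [0.07, 0.19, 0.1]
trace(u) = -0.04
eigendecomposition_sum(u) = [[-0.03+0.00j, (-0.1-0j), (-0.04+0j)], [(-0.05+0j), (-0.17-0j), (-0.06+0j)], [-0.03+0.00j, -0.10-0.00j, -0.04+0.00j]] + [[0.05-0.01j, -0.04+0.09j, 0.03-0.15j], [(-0.01-0j), 0.02-0.01j, -0.02+0.02j], [(-0.01+0.02j), -0.01-0.04j, (0.03+0.05j)]] + [[(0.05+0.01j), -0.04-0.09j, (0.03+0.15j)], [(-0.01+0j), (0.02+0.01j), -0.02-0.02j], [-0.01-0.02j, -0.01+0.04j, 0.03-0.05j]]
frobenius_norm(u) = 0.31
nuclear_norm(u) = 0.47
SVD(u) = [[0.67, 0.65, 0.35], [0.57, -0.76, 0.32], [0.48, -0.02, -0.88]] @ diag([0.2710443338094866, 0.13399614209054792, 0.0691375658713936]) @ [[-0.06, -0.99, -0.11], [0.74, -0.12, 0.66], [0.67, 0.04, -0.74]]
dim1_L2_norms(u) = [0.2, 0.19, 0.14]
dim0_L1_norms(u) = [0.19, 0.46, 0.15]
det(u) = -0.00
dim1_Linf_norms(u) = [0.19, 0.14, 0.13]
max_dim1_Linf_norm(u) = 0.19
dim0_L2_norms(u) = [0.11, 0.27, 0.11]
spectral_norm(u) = 0.27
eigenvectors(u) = [[0.44+0.00j, 0.91+0.00j, 0.91-0.00j], [0.77+0.00j, -0.17-0.09j, -0.17+0.09j], [0.46+0.00j, -0.25+0.25j, -0.25-0.25j]]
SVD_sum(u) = [[-0.01, -0.18, -0.02], [-0.01, -0.15, -0.02], [-0.01, -0.13, -0.01]] + [[0.06, -0.01, 0.06], [-0.08, 0.01, -0.07], [-0.0, 0.0, -0.0]] + [[0.02,0.0,-0.02], [0.01,0.0,-0.02], [-0.04,-0.0,0.05]]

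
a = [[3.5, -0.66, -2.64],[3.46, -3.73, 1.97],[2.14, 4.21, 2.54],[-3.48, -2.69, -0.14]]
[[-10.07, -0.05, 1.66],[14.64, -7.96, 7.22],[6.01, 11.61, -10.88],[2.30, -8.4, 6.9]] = a @ [[0.22, 0.45, -0.20], [-1.37, 2.54, -2.29], [4.45, -0.02, -0.32]]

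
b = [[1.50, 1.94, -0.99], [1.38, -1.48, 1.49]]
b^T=[[1.5,1.38], [1.94,-1.48], [-0.99,1.49]]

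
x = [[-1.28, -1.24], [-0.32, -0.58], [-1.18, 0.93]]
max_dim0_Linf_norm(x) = 1.28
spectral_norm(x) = 1.91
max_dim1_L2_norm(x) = 1.78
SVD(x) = [[-0.93, -0.15], [-0.32, -0.18], [-0.2, 0.97]] @ diag([1.9077830108318783, 1.4941432272647939]) @ [[0.8, 0.6],[-0.6, 0.80]]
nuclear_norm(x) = 3.40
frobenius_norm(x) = 2.42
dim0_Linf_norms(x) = [1.28, 1.24]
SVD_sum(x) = [[-1.41, -1.06], [-0.48, -0.36], [-0.31, -0.23]] + [[0.13,-0.18], [0.16,-0.22], [-0.87,1.16]]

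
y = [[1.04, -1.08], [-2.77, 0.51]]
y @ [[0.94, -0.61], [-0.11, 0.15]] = [[1.1, -0.80],  [-2.66, 1.77]]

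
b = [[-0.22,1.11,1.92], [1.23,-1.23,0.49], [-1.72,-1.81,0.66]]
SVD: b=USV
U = [[-0.25,0.92,0.32], [0.16,-0.28,0.94], [0.96,0.28,-0.08]]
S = [2.62, 2.25, 1.73]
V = [[-0.53, -0.84, 0.09], [-0.46, 0.38, 0.8], [0.71, -0.38, 0.59]]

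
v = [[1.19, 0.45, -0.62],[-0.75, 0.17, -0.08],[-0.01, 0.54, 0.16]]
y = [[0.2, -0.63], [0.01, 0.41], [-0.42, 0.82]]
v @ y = [[0.50, -1.07],[-0.11, 0.48],[-0.06, 0.36]]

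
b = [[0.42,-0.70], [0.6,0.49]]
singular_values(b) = [0.85, 0.73]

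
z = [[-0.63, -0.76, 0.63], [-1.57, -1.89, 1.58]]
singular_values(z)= [3.15, 0.0]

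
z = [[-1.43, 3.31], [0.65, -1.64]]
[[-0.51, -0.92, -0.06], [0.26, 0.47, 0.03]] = z @ [[-0.08, -0.21, 0.02], [-0.19, -0.37, -0.01]]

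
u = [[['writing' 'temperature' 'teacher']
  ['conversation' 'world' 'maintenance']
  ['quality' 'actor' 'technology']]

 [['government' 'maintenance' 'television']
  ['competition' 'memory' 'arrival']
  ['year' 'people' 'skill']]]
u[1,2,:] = ['year', 'people', 'skill']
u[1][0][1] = 'maintenance'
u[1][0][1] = 'maintenance'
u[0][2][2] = 'technology'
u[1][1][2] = 'arrival'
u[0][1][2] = 'maintenance'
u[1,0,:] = ['government', 'maintenance', 'television']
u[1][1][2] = 'arrival'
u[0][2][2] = 'technology'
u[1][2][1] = 'people'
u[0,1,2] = 'maintenance'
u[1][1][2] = 'arrival'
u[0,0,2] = 'teacher'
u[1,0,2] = 'television'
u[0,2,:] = ['quality', 'actor', 'technology']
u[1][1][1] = 'memory'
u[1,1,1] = 'memory'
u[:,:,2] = [['teacher', 'maintenance', 'technology'], ['television', 'arrival', 'skill']]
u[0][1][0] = 'conversation'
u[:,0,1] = ['temperature', 'maintenance']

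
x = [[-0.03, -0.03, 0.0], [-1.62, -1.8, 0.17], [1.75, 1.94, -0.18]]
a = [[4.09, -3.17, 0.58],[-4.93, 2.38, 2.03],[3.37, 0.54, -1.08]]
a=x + [[4.12, -3.14, 0.58], [-3.31, 4.18, 1.86], [1.62, -1.40, -0.9]]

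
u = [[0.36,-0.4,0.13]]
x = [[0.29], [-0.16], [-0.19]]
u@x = [[0.14]]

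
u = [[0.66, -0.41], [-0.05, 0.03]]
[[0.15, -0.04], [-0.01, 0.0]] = u @ [[0.17, 0.02],[-0.08, 0.12]]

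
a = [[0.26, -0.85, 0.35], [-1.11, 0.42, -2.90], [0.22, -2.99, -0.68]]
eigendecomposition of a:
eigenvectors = [[0.29, -0.93, 0.08], [-0.75, -0.14, 0.64], [0.6, 0.34, 0.76]]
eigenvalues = [3.17, 0.0, -3.17]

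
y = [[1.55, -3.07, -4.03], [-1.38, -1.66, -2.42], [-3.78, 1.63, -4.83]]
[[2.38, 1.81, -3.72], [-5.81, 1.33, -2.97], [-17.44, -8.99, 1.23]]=y @ [[3.09, -0.3, 0.44], [-0.54, -2.42, 1.54], [1.01, 1.28, -0.08]]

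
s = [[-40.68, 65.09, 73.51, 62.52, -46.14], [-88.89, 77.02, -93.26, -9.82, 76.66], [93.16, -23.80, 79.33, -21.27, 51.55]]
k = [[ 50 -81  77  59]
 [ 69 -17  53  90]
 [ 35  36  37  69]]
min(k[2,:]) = 35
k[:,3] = [59, 90, 69]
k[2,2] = 37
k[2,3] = 69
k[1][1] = -17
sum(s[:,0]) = -36.41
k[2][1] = 36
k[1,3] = 90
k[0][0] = 50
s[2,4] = 51.55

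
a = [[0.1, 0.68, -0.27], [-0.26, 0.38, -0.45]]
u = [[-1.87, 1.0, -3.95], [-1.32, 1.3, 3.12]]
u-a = [[-1.97, 0.32, -3.68], [-1.06, 0.92, 3.57]]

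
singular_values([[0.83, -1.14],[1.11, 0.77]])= [1.41, 1.35]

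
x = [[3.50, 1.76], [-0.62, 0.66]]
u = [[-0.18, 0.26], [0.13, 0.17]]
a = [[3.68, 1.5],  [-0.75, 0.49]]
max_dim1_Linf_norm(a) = 3.68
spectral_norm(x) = 3.93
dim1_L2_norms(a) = [3.97, 0.9]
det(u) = -0.06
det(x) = 3.40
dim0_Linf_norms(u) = [0.18, 0.26]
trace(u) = -0.01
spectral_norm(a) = 4.01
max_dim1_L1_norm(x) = 5.26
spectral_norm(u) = 0.33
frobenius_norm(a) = 4.07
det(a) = 2.93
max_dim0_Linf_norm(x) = 3.5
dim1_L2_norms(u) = [0.32, 0.21]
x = u + a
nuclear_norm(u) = 0.52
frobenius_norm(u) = 0.38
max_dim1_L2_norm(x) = 3.92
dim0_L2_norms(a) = [3.76, 1.58]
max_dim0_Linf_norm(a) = 3.68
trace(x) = 4.16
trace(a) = 4.17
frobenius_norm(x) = 4.02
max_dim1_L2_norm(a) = 3.97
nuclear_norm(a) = 4.74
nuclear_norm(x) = 4.79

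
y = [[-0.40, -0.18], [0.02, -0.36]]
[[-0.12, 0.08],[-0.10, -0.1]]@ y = [[0.05,-0.01], [0.04,0.05]]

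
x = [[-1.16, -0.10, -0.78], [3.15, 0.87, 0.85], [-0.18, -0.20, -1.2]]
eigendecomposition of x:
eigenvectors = [[0.01+0.00j,(-0.51+0.03j),(-0.51-0.03j)], [(-0.99+0j),0.83+0.00j,0.83-0.00j], [0.10+0.00j,(-0.07+0.21j),(-0.07-0.21j)]]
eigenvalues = [(0.75+0j), (-1.12+0.33j), (-1.12-0.33j)]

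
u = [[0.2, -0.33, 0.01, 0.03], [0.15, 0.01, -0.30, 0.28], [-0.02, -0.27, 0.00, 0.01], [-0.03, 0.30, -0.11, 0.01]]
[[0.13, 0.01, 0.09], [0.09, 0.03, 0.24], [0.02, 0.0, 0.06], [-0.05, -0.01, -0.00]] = u @ [[0.48, 0.01, 0.09], [-0.1, 0.0, -0.22], [0.05, 0.13, -0.56], [0.12, 0.23, 0.22]]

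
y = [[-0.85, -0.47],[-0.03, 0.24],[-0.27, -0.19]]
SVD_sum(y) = [[-0.83,-0.5], [0.08,0.05], [-0.28,-0.17]] + [[-0.02,0.03], [-0.11,0.19], [0.01,-0.02]]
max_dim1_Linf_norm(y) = 0.85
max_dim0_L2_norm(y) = 0.89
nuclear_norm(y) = 1.25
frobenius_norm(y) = 1.05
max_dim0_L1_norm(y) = 1.15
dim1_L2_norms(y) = [0.97, 0.24, 0.33]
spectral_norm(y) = 1.03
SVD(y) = [[-0.94, -0.14], [0.09, -0.98], [-0.32, 0.11]] @ diag([1.0296683731210026, 0.2251289439284696]) @ [[0.86, 0.51],  [0.51, -0.86]]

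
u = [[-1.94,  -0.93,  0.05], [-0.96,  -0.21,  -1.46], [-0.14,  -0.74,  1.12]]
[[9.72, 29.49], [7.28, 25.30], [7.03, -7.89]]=u @ [[2.97, -17.31], [-16.89, 4.05], [-4.51, -6.53]]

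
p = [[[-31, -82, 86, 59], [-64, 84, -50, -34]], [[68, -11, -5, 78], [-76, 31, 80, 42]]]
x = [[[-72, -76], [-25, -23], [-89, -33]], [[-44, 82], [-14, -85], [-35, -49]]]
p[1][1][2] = 80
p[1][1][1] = 31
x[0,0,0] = -72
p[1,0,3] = 78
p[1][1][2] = 80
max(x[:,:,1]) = 82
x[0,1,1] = -23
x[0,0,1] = -76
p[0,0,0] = -31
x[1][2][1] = -49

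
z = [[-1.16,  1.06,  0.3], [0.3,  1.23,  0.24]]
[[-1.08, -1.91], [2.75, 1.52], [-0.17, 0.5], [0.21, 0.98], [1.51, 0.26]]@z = [[0.68, -3.49, -0.78], [-2.73, 4.78, 1.19], [0.35, 0.43, 0.07], [0.05, 1.43, 0.30], [-1.67, 1.92, 0.52]]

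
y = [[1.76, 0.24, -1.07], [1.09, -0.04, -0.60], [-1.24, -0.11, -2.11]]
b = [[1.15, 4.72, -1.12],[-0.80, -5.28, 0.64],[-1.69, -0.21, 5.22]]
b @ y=[[8.56, 0.21, -1.70], [-7.96, -0.05, 2.67], [-9.68, -0.97, -9.08]]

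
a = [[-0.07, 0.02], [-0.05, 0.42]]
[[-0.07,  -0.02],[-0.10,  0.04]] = a@ [[0.91, 0.29], [-0.12, 0.14]]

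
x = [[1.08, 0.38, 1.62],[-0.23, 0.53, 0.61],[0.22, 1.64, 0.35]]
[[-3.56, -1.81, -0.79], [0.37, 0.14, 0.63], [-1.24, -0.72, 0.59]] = x@ [[-2.88,-1.42,-1.17],  [-0.33,-0.22,0.48],  [-0.20,-0.12,0.18]]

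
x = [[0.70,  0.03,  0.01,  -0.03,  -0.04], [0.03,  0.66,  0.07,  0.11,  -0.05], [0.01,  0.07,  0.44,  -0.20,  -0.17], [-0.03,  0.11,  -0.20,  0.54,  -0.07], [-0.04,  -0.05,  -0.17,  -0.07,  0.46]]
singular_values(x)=[0.76, 0.74, 0.66, 0.49, 0.16]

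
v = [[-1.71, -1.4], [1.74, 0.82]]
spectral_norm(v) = 2.91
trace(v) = -0.89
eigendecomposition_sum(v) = [[-0.85+0.15j, -0.70-0.34j], [0.87+0.42j, 0.41+0.76j]] + [[-0.85-0.15j, (-0.7+0.34j)],[0.87-0.42j, (0.41-0.76j)]]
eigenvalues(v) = [(-0.44+0.91j), (-0.44-0.91j)]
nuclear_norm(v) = 3.26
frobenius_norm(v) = 2.93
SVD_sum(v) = [[-1.84,-1.21], [1.59,1.04]] + [[0.13,-0.19], [0.15,-0.22]]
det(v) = 1.03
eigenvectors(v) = [[0.54-0.39j,(0.54+0.39j)], [(-0.74+0j),(-0.74-0j)]]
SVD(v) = [[-0.76, 0.65], [0.65, 0.76]] @ diag([2.9082189239698812, 0.3554753019036151]) @ [[0.84,0.55], [0.55,-0.84]]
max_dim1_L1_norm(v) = 3.11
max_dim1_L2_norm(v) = 2.21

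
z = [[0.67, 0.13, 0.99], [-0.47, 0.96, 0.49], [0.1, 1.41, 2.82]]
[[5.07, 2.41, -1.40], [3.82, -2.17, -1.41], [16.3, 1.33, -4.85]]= z@ [[-0.39, 1.86, 0.03], [1.11, -2.09, -0.78], [5.24, 1.45, -1.33]]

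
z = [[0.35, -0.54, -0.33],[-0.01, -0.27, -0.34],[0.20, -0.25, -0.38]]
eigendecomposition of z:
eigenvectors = [[-0.93, -0.6, 0.62], [0.19, -0.68, 0.74], [-0.32, -0.43, -0.27]]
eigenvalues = [0.35, -0.49, -0.15]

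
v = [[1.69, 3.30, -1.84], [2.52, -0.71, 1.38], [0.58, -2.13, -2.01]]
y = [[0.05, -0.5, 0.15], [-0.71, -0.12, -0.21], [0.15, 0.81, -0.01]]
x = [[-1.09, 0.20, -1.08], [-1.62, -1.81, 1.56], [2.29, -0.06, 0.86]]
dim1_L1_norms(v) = [6.83, 4.61, 4.72]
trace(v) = -1.03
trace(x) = -2.04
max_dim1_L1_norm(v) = 6.83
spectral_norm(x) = 3.18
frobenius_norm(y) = 1.23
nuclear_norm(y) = 1.79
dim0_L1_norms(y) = [0.91, 1.43, 0.37]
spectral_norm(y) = 1.00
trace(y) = -0.08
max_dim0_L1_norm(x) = 5.0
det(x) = -1.99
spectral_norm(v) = 4.22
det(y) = -0.06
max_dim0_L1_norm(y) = 1.43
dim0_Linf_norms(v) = [2.52, 3.3, 2.01]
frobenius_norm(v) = 5.90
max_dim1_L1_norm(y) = 1.04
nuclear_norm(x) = 5.98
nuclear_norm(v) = 10.05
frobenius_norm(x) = 4.09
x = y @ v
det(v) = 35.85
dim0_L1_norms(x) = [5.0, 2.07, 3.5]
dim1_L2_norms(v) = [4.14, 2.96, 2.99]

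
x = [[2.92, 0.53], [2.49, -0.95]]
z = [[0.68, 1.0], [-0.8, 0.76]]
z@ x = [[4.48, -0.59],[-0.44, -1.15]]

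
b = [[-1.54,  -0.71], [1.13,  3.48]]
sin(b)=[[-1.01, -0.12], [0.19, -0.14]]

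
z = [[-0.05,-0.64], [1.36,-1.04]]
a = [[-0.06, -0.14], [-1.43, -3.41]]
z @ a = [[0.92, 2.19], [1.41, 3.36]]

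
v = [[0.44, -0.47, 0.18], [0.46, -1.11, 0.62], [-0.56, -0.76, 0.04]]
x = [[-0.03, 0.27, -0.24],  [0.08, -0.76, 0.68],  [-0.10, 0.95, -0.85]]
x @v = [[0.25,-0.1,0.15], [-0.70,0.29,-0.43], [0.87,-0.36,0.54]]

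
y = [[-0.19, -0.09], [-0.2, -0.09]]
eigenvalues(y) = [-0.28, 0.0]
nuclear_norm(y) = 0.31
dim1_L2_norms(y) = [0.21, 0.22]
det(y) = -0.00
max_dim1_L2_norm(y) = 0.22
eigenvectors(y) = [[-0.69, 0.42], [-0.72, -0.91]]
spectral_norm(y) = 0.30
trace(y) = -0.28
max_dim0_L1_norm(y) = 0.39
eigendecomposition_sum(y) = [[-0.19,-0.09], [-0.20,-0.09]] + [[0.00, -0.0], [-0.0, 0.00]]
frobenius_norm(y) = 0.30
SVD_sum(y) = [[-0.19, -0.09],[-0.20, -0.09]] + [[0.00,-0.0], [-0.00,0.00]]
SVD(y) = [[-0.69,-0.72],[-0.72,0.69]] @ diag([0.30379470606669284, 0.0029625269368664412]) @ [[0.91, 0.42], [-0.42, 0.91]]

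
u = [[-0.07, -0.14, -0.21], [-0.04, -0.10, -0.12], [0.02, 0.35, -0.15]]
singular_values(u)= [0.4, 0.29, 0.0]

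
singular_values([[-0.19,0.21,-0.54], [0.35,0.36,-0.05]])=[0.62, 0.49]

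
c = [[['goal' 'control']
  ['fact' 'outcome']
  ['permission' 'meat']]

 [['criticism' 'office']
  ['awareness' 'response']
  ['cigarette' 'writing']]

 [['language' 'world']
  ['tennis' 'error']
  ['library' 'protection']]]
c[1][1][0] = 'awareness'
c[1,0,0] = 'criticism'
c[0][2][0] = 'permission'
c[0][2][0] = 'permission'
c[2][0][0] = 'language'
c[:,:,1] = [['control', 'outcome', 'meat'], ['office', 'response', 'writing'], ['world', 'error', 'protection']]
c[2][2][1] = 'protection'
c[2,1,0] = 'tennis'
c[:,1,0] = ['fact', 'awareness', 'tennis']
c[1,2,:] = ['cigarette', 'writing']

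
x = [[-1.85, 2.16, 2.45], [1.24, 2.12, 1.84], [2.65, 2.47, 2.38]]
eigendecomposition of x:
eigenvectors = [[-0.40, -0.91, 0.08], [-0.54, 0.07, -0.71], [-0.74, 0.41, 0.7]]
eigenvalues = [5.59, -3.12, 0.17]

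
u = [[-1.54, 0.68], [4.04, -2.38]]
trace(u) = -3.92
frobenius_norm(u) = 4.98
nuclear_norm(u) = 5.16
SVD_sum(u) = [[-1.45, 0.83], [4.07, -2.33]] + [[-0.09, -0.15], [-0.03, -0.05]]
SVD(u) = [[-0.34,  0.94], [0.94,  0.34]] @ diag([4.978554006938159, 0.18439088914585713]) @ [[0.87, -0.5], [-0.5, -0.87]]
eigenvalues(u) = [-0.25, -3.67]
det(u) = 0.92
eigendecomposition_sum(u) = [[-0.16, -0.05],[-0.30, -0.09]] + [[-1.38, 0.73], [4.34, -2.29]]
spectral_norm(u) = 4.98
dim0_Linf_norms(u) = [4.04, 2.38]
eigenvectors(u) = [[0.47, -0.3], [0.88, 0.95]]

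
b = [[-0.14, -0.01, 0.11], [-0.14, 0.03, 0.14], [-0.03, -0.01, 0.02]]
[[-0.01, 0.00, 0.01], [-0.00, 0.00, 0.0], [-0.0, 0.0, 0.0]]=b @ [[0.06,-0.0,-0.05], [0.12,-0.02,-0.12], [0.02,0.02,0.01]]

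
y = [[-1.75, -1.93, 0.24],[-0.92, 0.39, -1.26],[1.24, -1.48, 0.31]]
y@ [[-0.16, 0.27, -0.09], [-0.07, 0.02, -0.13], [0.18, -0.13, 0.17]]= [[0.46, -0.54, 0.45],[-0.11, -0.08, -0.18],[-0.04, 0.26, 0.13]]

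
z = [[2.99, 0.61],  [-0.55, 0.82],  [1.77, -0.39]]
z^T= [[2.99, -0.55, 1.77], [0.61, 0.82, -0.39]]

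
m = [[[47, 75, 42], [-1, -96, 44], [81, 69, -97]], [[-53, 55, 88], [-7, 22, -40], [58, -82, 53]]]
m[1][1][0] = -7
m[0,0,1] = 75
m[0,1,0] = -1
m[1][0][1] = 55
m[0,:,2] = [42, 44, -97]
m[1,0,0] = -53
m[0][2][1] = 69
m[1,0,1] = 55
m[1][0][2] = 88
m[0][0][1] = 75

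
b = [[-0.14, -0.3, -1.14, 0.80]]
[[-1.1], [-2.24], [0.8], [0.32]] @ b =[[0.15, 0.33, 1.25, -0.88], [0.31, 0.67, 2.55, -1.79], [-0.11, -0.24, -0.91, 0.64], [-0.04, -0.1, -0.36, 0.26]]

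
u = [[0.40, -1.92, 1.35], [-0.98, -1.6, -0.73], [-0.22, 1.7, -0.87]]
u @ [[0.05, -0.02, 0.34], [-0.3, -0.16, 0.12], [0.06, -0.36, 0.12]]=[[0.68, -0.19, 0.07], [0.39, 0.54, -0.61], [-0.57, 0.05, 0.02]]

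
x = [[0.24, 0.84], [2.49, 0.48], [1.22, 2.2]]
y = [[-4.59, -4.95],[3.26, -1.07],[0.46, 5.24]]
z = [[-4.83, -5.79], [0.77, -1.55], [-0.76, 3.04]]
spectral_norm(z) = 7.84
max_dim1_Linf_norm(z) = 5.79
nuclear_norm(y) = 12.45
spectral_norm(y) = 8.16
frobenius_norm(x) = 3.68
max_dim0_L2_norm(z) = 6.72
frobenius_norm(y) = 9.22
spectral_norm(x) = 3.31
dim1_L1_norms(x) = [1.08, 2.97, 3.42]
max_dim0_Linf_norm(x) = 2.49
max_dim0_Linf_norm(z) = 5.79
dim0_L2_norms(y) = [5.65, 7.29]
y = z + x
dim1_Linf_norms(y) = [4.95, 3.26, 5.24]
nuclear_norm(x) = 4.91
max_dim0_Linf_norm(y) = 5.24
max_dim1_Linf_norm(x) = 2.49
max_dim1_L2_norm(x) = 2.54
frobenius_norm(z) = 8.35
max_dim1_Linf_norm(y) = 5.24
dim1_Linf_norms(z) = [5.79, 1.55, 3.04]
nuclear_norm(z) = 10.71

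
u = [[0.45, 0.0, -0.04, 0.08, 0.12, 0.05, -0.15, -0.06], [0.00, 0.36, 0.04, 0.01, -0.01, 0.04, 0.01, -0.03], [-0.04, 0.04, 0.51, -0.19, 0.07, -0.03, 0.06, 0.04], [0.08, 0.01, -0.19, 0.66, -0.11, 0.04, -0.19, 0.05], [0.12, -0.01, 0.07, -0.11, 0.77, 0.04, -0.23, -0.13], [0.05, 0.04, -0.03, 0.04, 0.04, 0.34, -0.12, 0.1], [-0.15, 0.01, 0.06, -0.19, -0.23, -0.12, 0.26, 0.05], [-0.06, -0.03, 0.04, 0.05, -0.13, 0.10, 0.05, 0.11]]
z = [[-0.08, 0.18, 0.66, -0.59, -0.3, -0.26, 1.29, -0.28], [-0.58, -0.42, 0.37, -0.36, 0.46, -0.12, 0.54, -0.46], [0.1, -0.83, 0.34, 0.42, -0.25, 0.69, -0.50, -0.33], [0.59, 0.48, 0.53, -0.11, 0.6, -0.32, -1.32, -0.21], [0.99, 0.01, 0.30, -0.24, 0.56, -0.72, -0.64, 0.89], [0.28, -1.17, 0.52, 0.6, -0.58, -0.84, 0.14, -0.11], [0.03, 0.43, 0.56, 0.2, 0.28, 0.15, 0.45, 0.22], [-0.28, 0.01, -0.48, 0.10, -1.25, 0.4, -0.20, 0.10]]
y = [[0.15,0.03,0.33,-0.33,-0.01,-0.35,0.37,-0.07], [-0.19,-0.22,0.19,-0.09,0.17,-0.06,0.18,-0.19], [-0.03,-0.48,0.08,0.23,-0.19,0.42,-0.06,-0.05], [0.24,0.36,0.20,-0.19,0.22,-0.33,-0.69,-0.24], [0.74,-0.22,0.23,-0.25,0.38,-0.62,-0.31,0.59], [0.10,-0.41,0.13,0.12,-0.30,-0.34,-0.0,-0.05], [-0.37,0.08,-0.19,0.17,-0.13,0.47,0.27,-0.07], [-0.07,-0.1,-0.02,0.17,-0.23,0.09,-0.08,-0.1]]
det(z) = -2.12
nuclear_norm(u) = 3.46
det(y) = 0.00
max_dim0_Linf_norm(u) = 0.77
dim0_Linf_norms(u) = [0.45, 0.36, 0.51, 0.66, 0.77, 0.34, 0.26, 0.13]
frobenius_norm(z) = 4.31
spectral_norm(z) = 2.55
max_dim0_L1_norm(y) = 2.68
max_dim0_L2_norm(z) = 2.15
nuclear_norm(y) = 4.79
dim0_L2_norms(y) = [0.9, 0.8, 0.55, 0.58, 0.65, 1.07, 0.91, 0.68]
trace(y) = 0.03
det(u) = 0.00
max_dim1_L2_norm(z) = 1.78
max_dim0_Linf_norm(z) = 1.32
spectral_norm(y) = 1.65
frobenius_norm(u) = 1.52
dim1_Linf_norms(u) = [0.45, 0.36, 0.51, 0.66, 0.77, 0.34, 0.26, 0.13]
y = u @ z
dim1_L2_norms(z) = [1.65, 1.23, 1.37, 1.77, 1.78, 1.78, 0.94, 1.45]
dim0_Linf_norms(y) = [0.74, 0.48, 0.33, 0.33, 0.38, 0.62, 0.69, 0.59]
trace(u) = 3.46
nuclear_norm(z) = 10.65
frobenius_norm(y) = 2.22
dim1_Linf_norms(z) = [1.29, 0.58, 0.83, 1.32, 0.99, 1.17, 0.56, 1.25]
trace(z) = 0.00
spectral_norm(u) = 0.96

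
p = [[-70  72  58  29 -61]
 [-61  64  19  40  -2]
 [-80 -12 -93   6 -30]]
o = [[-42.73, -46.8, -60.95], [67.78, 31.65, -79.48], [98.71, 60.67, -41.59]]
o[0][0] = -42.73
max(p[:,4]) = -2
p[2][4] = -30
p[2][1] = -12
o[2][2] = -41.59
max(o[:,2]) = -41.59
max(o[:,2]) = -41.59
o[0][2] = -60.95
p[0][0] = -70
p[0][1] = 72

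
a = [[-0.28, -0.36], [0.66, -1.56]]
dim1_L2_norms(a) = [0.46, 1.69]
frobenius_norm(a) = 1.75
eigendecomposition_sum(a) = [[-0.64,0.22], [-0.40,0.14]] + [[0.36, -0.58], [1.06, -1.70]]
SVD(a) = [[0.14,0.99], [0.99,-0.14]] @ diag([1.7092461745383727, 0.3945599001747888]) @ [[0.36, -0.93], [-0.93, -0.36]]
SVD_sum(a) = [[0.08, -0.22],[0.61, -1.58]] + [[-0.36, -0.14],[0.05, 0.02]]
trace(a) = -1.84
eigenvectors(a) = [[0.85, 0.32], [0.53, 0.95]]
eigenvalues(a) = [-0.51, -1.33]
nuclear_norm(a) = 2.10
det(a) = 0.67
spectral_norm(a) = 1.71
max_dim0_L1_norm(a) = 1.92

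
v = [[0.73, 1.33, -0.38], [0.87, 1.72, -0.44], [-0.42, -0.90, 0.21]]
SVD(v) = [[-0.58,0.72,-0.38], [-0.73,-0.24,0.64], [0.37,0.65,0.66]] @ diag([2.716823092584279, 0.0668356917631153, 0.0022964989305515678]) @ [[-0.45, -0.87, 0.23],  [0.71, -0.50, -0.50],  [0.55, -0.06, 0.84]]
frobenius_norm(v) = 2.72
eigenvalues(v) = [(2.64+0j), (0.01+0.01j), (0.01-0.01j)]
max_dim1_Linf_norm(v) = 1.72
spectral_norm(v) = 2.72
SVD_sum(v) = [[0.7,  1.35,  -0.36],[0.88,  1.71,  -0.45],[-0.45,  -0.88,  0.23]] + [[0.03, -0.02, -0.02], [-0.01, 0.01, 0.01], [0.03, -0.02, -0.02]] + [[-0.00, 0.0, -0.00],[0.00, -0.00, 0.00],[0.0, -0.0, 0.00]]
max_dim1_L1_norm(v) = 3.03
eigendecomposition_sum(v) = [[(0.7+0j), (1.36-0j), (-0.36-0j)], [(0.88+0j), 1.71-0.00j, (-0.45-0j)], [(-0.45-0j), -0.87+0.00j, (0.23+0j)]] + [[0.01-0.02j, -0.02+0.02j, (-0.01+0.02j)], [(-0+0j), 0.01-0.00j, -0j], [(0.01-0.02j), -0.02+0.03j, (-0.01+0.03j)]] + [[0.01+0.02j, (-0.02-0.02j), (-0.01-0.02j)], [(-0-0j), (0.01+0j), 0j], [(0.01+0.02j), (-0.02-0.03j), -0.01-0.03j]]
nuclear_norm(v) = 2.79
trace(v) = 2.66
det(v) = 0.00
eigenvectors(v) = [[-0.58+0.00j, (-0.64-0.11j), -0.64+0.11j],[(-0.73+0j), (0.13+0.06j), (0.13-0.06j)],[(0.37+0j), (-0.75+0j), (-0.75-0j)]]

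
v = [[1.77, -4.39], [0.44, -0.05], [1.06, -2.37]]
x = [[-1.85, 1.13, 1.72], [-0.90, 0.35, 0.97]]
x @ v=[[-0.95, 3.99], [-0.41, 1.63]]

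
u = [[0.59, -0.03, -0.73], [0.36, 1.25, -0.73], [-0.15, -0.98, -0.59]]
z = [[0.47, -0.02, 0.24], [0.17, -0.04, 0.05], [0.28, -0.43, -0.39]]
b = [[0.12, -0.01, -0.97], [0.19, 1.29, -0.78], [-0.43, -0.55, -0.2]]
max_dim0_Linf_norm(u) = 1.25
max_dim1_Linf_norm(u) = 1.25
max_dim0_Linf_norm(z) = 0.47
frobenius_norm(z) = 0.85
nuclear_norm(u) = 3.26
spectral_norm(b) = 1.67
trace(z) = 0.04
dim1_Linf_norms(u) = [0.73, 1.25, 0.98]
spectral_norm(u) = 1.68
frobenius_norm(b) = 1.95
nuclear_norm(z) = 1.20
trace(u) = 1.25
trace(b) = 1.21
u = b + z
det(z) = 0.00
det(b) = -0.52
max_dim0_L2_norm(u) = 1.59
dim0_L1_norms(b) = [0.74, 1.85, 1.95]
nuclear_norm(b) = 2.95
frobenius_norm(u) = 2.11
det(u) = -0.75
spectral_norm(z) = 0.67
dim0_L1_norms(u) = [1.1, 2.26, 2.05]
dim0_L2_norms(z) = [0.57, 0.43, 0.46]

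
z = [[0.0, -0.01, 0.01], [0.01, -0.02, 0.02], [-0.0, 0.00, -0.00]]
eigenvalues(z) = [-0.01, -0.01, -0.0]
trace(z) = -0.02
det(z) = 0.00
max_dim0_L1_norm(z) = 0.03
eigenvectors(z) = [[0.71, 0.71, 0.00], [0.71, 0.71, 0.71], [0.00, 0.00, 0.71]]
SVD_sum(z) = [[0.00, -0.01, 0.01], [0.01, -0.02, 0.02], [0.0, 0.0, 0.00]] + [[-0.0, -0.00, 0.0], [0.00, 0.00, -0.00], [0.0, 0.0, 0.00]] + [[-0.00, -0.0, -0.00], [-0.0, -0.0, -0.00], [-0.00, -0.0, -0.0]]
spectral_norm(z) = 0.03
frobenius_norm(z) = 0.03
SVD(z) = [[-0.41, -0.91, 0.0], [-0.91, 0.41, 0.00], [0.0, 0.0, 1.0]] @ diag([0.03288627815117929, 0.004300315030700371, -0.0]) @ [[-0.28, 0.68, -0.68],[0.96, 0.2, -0.20],[0.00, 0.71, 0.71]]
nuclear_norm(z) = 0.04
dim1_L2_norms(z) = [0.01, 0.03, 0.0]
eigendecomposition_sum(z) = [[-40163363246169.02, 40163363246169.01, -40163363246168.99], [-40163363246169.04, 40163363246169.01, -40163363246169.00], [-0.0, -0.00, -0.00]] + [[40163363246169.02, -40163363246169.01, 40163363246168.99], [40163363246169.04, -40163363246169.02, 40163363246169.01], [-0.0, -0.0, -0.00]] + [[-0.0, -0.00, -0.0], [-0.00, -0.0, -0.0], [-0.00, -0.0, -0.0]]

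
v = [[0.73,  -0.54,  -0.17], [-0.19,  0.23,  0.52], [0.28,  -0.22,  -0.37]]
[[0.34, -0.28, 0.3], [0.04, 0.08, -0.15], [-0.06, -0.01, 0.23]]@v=[[0.39, -0.31, -0.31], [-0.03, 0.03, 0.09], [0.02, -0.02, -0.08]]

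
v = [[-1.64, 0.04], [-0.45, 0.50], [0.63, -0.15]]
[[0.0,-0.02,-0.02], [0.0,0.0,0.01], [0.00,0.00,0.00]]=v @ [[-0.00, 0.01, 0.01], [-0.0, 0.01, 0.03]]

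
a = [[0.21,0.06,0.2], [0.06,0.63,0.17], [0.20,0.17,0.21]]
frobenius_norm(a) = 0.79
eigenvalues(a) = [-0.0, 0.33, 0.72]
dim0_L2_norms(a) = [0.3, 0.66, 0.34]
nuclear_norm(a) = 1.05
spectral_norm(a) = 0.72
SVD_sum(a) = [[0.05,0.16,0.07], [0.16,0.56,0.25], [0.07,0.25,0.11]] + [[0.16,-0.10,0.13], [-0.1,0.07,-0.08], [0.13,-0.08,0.1]] + [[-0.00, -0.00, 0.00], [-0.00, -0.00, 0.0], [0.00, 0.00, -0.0]]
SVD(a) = [[-0.26, 0.7, -0.66],[-0.88, -0.45, -0.14],[-0.39, 0.55, 0.74]] @ diag([0.7229922503741764, 0.3276915292532069, 0.000683779627383324]) @ [[-0.26,  -0.88,  -0.39], [0.7,  -0.45,  0.55], [0.66,  0.14,  -0.74]]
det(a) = -0.00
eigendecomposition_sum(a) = [[-0.00, -0.0, 0.0], [-0.0, -0.00, 0.00], [0.00, 0.0, -0.00]] + [[0.16,-0.10,0.13], [-0.1,0.07,-0.08], [0.13,-0.08,0.1]] + [[0.05, 0.16, 0.07],[0.16, 0.56, 0.25],[0.07, 0.25, 0.11]]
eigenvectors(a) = [[0.66, -0.70, -0.26], [0.14, 0.45, -0.88], [-0.74, -0.55, -0.39]]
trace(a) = 1.05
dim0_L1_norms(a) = [0.47, 0.86, 0.58]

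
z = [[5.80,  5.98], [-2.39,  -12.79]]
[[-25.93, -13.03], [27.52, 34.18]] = z @ [[-2.79, 0.63], [-1.63, -2.79]]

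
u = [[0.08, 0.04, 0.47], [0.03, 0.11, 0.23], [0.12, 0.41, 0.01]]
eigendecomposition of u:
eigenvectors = [[-0.72, -0.96, -0.72], [-0.42, 0.28, -0.29], [-0.56, 0.05, 0.63]]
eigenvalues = [0.47, 0.05, -0.32]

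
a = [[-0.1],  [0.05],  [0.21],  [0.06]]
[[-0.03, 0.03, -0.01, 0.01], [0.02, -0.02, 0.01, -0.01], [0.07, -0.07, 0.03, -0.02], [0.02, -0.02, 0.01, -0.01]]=a @ [[0.35,-0.33,0.13,-0.10]]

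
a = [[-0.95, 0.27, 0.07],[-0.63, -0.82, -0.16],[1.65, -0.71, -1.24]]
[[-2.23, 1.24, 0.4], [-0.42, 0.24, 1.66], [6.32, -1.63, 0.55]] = a @ [[2.02, -1.15, -0.83], [-0.64, 0.71, -1.22], [-2.04, -0.62, -0.85]]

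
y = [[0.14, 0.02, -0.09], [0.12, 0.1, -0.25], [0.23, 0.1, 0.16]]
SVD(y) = [[-0.48, 0.02, -0.87],[-0.80, -0.4, 0.44],[-0.34, 0.91, 0.21]] @ diag([0.3327868016023441, 0.3000759898341203, 0.052032153562532324]) @ [[-0.73,-0.37,0.57], [0.55,0.17,0.82], [-0.40,0.91,0.08]]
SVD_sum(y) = [[0.12,0.06,-0.09],[0.2,0.10,-0.15],[0.08,0.04,-0.07]] + [[0.00, 0.00, 0.01], [-0.07, -0.02, -0.1], [0.15, 0.05, 0.22]] + [[0.02,-0.04,-0.00], [-0.01,0.02,0.00], [-0.0,0.01,0.00]]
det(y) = 0.01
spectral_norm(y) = 0.33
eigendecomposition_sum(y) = [[0.04+0.00j, -0.01-0.00j, (-0-0j)], [(-0.09-0j), 0.04+0.00j, (0.01+0j)], [0.01+0.00j, (-0-0j), -0.00-0.00j]] + [[(0.05+0.04j), 0.02+0.02j, -0.04+0.04j], [(0.11+0.13j), 0.03+0.06j, -0.13+0.08j], [0.11-0.10j, 0.05-0.03j, 0.08+0.11j]] + [[(0.05-0.04j), 0.02-0.02j, (-0.04-0.04j)], [(0.11-0.13j), 0.03-0.06j, (-0.13-0.08j)], [0.11+0.10j, 0.05+0.03j, (0.08-0.11j)]]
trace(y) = 0.40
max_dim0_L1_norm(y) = 0.5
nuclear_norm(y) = 0.68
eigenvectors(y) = [[0.37+0.00j, -0.28+0.06j, (-0.28-0.06j)], [(-0.92+0j), (-0.72+0j), -0.72-0.00j], [0.08+0.00j, (0.05+0.64j), 0.05-0.64j]]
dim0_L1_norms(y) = [0.49, 0.22, 0.5]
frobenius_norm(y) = 0.45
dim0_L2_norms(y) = [0.29, 0.14, 0.31]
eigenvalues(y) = [(0.07+0j), (0.16+0.21j), (0.16-0.21j)]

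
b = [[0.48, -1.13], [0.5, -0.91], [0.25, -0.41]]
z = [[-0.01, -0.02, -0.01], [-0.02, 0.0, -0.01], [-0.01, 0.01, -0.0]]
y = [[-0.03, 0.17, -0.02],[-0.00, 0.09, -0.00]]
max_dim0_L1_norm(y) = 0.26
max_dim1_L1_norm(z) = 0.04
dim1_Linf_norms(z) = [0.02, 0.02, 0.01]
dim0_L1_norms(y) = [0.03, 0.26, 0.02]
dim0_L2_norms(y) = [0.03, 0.19, 0.02]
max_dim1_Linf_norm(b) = 1.13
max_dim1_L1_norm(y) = 0.22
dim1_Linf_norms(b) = [1.13, 0.91, 0.41]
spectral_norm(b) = 1.68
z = b @ y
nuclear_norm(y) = 0.21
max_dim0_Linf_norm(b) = 1.13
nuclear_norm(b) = 1.77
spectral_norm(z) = 0.03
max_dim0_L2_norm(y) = 0.19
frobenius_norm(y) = 0.20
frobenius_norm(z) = 0.04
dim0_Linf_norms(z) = [0.02, 0.02, 0.01]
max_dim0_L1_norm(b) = 2.45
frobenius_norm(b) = 1.68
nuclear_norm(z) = 0.05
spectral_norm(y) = 0.19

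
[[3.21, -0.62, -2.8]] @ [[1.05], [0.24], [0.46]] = [[1.93]]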